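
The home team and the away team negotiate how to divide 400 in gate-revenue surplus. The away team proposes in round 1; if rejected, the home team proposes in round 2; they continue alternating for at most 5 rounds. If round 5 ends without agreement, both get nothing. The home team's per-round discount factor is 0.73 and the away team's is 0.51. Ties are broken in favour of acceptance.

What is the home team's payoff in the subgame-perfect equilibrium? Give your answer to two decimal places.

Work backward from the last round.
Round 5 (the away team proposes): the home team will accept anything ≥ 0, so the away team offers 0 and keeps 400.
Round 4 (the home team proposes): the away team can get 400 next round, worth 0.51 × 400 = 204 now; the home team offers that and keeps 196.
Round 3 (the away team proposes): the home team can get 196 next round, worth 0.73 × 196 = 143.08 now. The away team offers 143.08 and keeps 400 − 143.08 = 256.92.
Round 2 (the home team proposes): the away team can get 256.92 next round, worth 0.51 × 256.92 = 131.0292 now. The home team offers 131.0292 and keeps 400 − 131.0292 = 268.9708.
Round 1 (the away team proposes): the home team can get 268.9708 next round, worth 0.73 × 268.9708 = 196.348684 now. The away team offers 196.348684 and keeps 400 − 196.348684 = 203.651316.

196.35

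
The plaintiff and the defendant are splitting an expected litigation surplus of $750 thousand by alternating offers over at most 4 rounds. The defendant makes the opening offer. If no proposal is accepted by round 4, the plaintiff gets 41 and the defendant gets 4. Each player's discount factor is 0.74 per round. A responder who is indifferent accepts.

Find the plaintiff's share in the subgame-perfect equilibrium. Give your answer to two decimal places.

446.60

Round 4 (the plaintiff proposes): the defendant gets 4 if talks fail, so the plaintiff offers 4 and keeps 746.
Round 3 (the defendant proposes): the plaintiff can get 746 next round, worth 0.74 × 746 = 552.04 now. The defendant offers 552.04 and keeps 750 − 552.04 = 197.96.
Round 2 (the plaintiff proposes): the defendant can get 197.96 next round, worth 0.74 × 197.96 = 146.4904 now; the plaintiff offers that and keeps 603.5096.
Round 1 (the defendant proposes): the plaintiff can get 603.5096 next round, worth 0.74 × 603.5096 = 446.597104 now, so the defendant offers 446.597104, keeping 303.402896.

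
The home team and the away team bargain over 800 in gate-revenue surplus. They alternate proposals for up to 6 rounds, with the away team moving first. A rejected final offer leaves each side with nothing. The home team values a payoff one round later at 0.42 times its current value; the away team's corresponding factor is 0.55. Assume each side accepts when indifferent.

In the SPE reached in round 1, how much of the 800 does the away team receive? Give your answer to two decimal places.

595.94

Work backward from the last round.
Round 6 (the home team proposes): rejection yields 0 for the away team; the home team offers 0 and keeps 800.
Round 5 (the away team proposes): the home team can get 800 next round, worth 0.42 × 800 = 336 now. The away team offers 336 and keeps 800 − 336 = 464.
Round 4 (the home team proposes): the away team can get 464 next round, worth 0.55 × 464 = 255.2 now, so the home team offers 255.2, keeping 544.8.
Round 3 (the away team proposes): the home team can get 544.8 next round, worth 0.42 × 544.8 = 228.816 now, so the away team offers 228.816, keeping 571.184.
Round 2 (the home team proposes): the away team can get 571.184 next round, worth 0.55 × 571.184 = 314.1512 now. The home team offers 314.1512 and keeps 800 − 314.1512 = 485.8488.
Round 1 (the away team proposes): the home team can get 485.8488 next round, worth 0.42 × 485.8488 = 204.056496 now, so the away team offers 204.056496, keeping 595.943504.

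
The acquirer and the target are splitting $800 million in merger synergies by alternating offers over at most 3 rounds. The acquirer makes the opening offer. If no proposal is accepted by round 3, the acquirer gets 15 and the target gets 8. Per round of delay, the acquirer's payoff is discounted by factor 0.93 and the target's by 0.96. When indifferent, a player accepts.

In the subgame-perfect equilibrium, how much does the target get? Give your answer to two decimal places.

60.90

Round 3 (the acquirer proposes): the target gets 8 if talks fail, so the acquirer offers 8 and keeps 792.
Round 2 (the target proposes): the acquirer can get 792 next round, worth 0.93 × 792 = 736.56 now. The target offers 736.56 and keeps 800 − 736.56 = 63.44.
Round 1 (the acquirer proposes): the target can get 63.44 next round, worth 0.96 × 63.44 = 60.9024 now, so the acquirer offers 60.9024, keeping 739.0976.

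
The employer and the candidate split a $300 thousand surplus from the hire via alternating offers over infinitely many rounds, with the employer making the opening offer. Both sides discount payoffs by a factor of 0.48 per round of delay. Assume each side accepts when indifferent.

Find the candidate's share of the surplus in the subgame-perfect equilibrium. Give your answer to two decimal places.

97.30

When the employer proposes, the candidate accepts any offer worth at least 0.48 times what the candidate would get by proposing next round; and vice versa.
This gives x = 300 − 0.48y and y = 300 − 0.48x, where x and y are each side's share when it proposes.
Hence (1 − 0.48·0.48)x = 300(1 − 0.48), i.e. 0.7696·x = 156.
x ≈ 202.7027; the candidate's share is 300 − x ≈ 97.2973.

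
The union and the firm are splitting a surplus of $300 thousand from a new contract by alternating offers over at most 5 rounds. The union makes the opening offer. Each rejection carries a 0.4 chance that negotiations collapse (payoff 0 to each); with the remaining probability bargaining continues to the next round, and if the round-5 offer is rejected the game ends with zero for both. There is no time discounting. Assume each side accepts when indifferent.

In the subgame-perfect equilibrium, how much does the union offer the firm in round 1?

Round 5 (the union proposes): rejection yields 0 for the firm; the union offers 0 and keeps 300.
Round 4 (the firm proposes): rejecting gives the union an expected 0.6 × 300 = 180. The firm offers 180 and keeps 300 − 180 = 120.
Round 3 (the union proposes): rejecting gives the firm an expected 0.6 × 120 = 72. The union offers 72 and keeps 300 − 72 = 228.
Round 2 (the firm proposes): rejecting gives the union an expected 0.6 × 228 = 136.8; the firm offers that and keeps 163.2.
Round 1 (the union proposes): rejecting gives the firm an expected 0.6 × 163.2 = 97.92, so the union offers 97.92, keeping 202.08.

97.92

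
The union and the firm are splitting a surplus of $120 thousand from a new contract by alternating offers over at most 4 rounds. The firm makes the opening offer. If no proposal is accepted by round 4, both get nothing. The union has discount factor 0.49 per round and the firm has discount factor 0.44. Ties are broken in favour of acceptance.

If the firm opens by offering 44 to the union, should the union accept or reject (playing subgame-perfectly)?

Round 4 (the union proposes): rejection yields 0 for the firm; the union offers 0 and keeps 120.
Round 3 (the firm proposes): the union can get 120 next round, worth 0.49 × 120 = 58.8 now, so the firm offers 58.8, keeping 61.2.
Round 2 (the union proposes): the firm can get 61.2 next round, worth 0.44 × 61.2 = 26.928 now. The union offers 26.928 and keeps 120 − 26.928 = 93.072.
So by rejecting in round 1, the union gets 93.072 next round, worth 0.49 × 93.072 = 45.60528 now.
Offer 44 < 45.60528, so the union rejects.

Reject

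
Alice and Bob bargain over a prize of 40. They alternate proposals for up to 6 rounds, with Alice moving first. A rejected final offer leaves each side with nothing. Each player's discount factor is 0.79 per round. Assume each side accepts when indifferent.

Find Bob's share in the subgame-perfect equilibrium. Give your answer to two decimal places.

23.09

Round 6 (Bob proposes): Alice will accept anything ≥ 0, so Bob offers 0 and keeps 40.
Round 5 (Alice proposes): Bob can get 40 next round, worth 0.79 × 40 = 31.6 now, so Alice offers 31.6, keeping 8.4.
Round 4 (Bob proposes): Alice can get 8.4 next round, worth 0.79 × 8.4 = 6.636 now, so Bob offers 6.636, keeping 33.364.
Round 3 (Alice proposes): Bob can get 33.364 next round, worth 0.79 × 33.364 = 26.35756 now, so Alice offers 26.35756, keeping 13.64244.
Round 2 (Bob proposes): Alice can get 13.64244 next round, worth 0.79 × 13.64244 = 10.7775276 now; Bob offers that and keeps 29.2224724.
Round 1 (Alice proposes): Bob can get 29.2224724 next round, worth 0.79 × 29.2224724 = 23.085753196 now; Alice offers that and keeps 16.914246804.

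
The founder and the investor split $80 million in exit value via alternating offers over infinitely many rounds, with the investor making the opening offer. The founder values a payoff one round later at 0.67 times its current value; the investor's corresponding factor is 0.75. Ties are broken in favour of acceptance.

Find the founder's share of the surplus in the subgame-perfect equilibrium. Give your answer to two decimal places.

Let x be the investor's share when the investor proposes and y be the founder's share when the founder proposes.
The founder accepts iff offered ≥ 0.67·y, so x = 80 − 0.67y. Symmetrically y = 80 − 0.75x.
Substituting: x = 80 − 0.67(80 − 0.75x), giving x(1 − 0.75·0.67) = 80(1 − 0.67).
So x = 80 × 0.33 / 0.4975 ≈ 53.0653, and the founder receives 80 − x ≈ 26.9347.

26.93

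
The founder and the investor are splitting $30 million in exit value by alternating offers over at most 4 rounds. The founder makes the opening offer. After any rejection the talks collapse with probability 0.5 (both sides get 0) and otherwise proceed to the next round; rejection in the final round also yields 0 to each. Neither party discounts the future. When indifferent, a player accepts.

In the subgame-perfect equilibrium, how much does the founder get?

By backward induction:
Round 4 (the investor proposes): rejection yields 0 for the founder; the investor offers 0 and keeps 30.
Round 3 (the founder proposes): rejecting gives the investor an expected 0.5 × 30 = 15. The founder offers 15 and keeps 30 − 15 = 15.
Round 2 (the investor proposes): rejecting gives the founder an expected 0.5 × 15 = 7.5, so the investor offers 7.5, keeping 22.5.
Round 1 (the founder proposes): rejecting gives the investor an expected 0.5 × 22.5 = 11.25, so the founder offers 11.25, keeping 18.75.

18.75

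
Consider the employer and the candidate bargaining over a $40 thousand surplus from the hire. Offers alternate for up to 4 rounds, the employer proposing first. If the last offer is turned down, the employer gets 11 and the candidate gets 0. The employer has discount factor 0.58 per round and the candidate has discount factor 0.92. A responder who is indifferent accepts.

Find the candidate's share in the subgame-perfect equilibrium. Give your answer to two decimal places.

29.69

Round 4 (the candidate proposes): the employer gets 11 if talks fail, so the candidate offers 11 and keeps 29.
Round 3 (the employer proposes): the candidate can get 29 next round, worth 0.92 × 29 = 26.68 now. The employer offers 26.68 and keeps 40 − 26.68 = 13.32.
Round 2 (the candidate proposes): the employer can get 13.32 next round, worth 0.58 × 13.32 = 7.7256 now, so the candidate offers 7.7256, keeping 32.2744.
Round 1 (the employer proposes): the candidate can get 32.2744 next round, worth 0.92 × 32.2744 = 29.692448 now; the employer offers that and keeps 10.307552.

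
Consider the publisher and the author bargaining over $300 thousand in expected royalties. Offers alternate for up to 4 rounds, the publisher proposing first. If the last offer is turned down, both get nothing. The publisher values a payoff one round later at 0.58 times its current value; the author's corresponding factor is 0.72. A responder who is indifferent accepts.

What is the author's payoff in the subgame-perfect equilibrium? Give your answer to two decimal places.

180.92

Work backward from the last round.
Round 4 (the author proposes): rejection yields 0 for the publisher; the author offers 0 and keeps 300.
Round 3 (the publisher proposes): the author can get 300 next round, worth 0.72 × 300 = 216 now. The publisher offers 216 and keeps 300 − 216 = 84.
Round 2 (the author proposes): the publisher can get 84 next round, worth 0.58 × 84 = 48.72 now. The author offers 48.72 and keeps 300 − 48.72 = 251.28.
Round 1 (the publisher proposes): the author can get 251.28 next round, worth 0.72 × 251.28 = 180.9216 now, so the publisher offers 180.9216, keeping 119.0784.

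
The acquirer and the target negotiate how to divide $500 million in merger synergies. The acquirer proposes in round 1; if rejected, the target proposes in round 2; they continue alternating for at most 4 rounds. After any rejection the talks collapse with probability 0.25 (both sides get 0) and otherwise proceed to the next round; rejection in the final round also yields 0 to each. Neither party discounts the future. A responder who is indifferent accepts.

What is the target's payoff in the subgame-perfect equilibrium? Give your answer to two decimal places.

304.69

Round 4 (the target proposes): the acquirer will accept anything ≥ 0, so the target offers 0 and keeps 500.
Round 3 (the acquirer proposes): rejecting gives the target an expected 0.75 × 500 = 375, so the acquirer offers 375, keeping 125.
Round 2 (the target proposes): rejecting gives the acquirer an expected 0.75 × 125 = 93.75. The target offers 93.75 and keeps 500 − 93.75 = 406.25.
Round 1 (the acquirer proposes): rejecting gives the target an expected 0.75 × 406.25 = 304.6875, so the acquirer offers 304.6875, keeping 195.3125.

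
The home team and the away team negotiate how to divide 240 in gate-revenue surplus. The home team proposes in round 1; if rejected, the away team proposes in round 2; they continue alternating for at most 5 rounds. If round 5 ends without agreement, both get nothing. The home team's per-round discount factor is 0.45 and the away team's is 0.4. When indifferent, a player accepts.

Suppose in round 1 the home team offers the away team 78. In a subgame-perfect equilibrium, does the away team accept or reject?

Accept

Work out the away team's continuation value if the offer is rejected.
Round 5 (the home team proposes): the away team will accept anything ≥ 0, so the home team offers 0 and keeps 240.
Round 4 (the away team proposes): the home team can get 240 next round, worth 0.45 × 240 = 108 now. The away team offers 108 and keeps 240 − 108 = 132.
Round 3 (the home team proposes): the away team can get 132 next round, worth 0.4 × 132 = 52.8 now; the home team offers that and keeps 187.2.
Round 2 (the away team proposes): the home team can get 187.2 next round, worth 0.45 × 187.2 = 84.24 now, so the away team offers 84.24, keeping 155.76.
So by rejecting in round 1, the away team gets 155.76 next round, worth 0.4 × 155.76 = 62.304 now.
Offer 78 ≥ 62.304, so the away team accepts.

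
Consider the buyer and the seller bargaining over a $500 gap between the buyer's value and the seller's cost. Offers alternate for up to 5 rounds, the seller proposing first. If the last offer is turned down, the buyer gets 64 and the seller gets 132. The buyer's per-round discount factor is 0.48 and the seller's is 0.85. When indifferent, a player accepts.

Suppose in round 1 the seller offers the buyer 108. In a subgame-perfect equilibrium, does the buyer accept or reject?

Round 5 (the seller proposes): the buyer gets 64 if talks fail, so the seller offers 64 and keeps 436.
Round 4 (the buyer proposes): the seller can get 436 next round, worth 0.85 × 436 = 370.6 now. The buyer offers 370.6 and keeps 500 − 370.6 = 129.4.
Round 3 (the seller proposes): the buyer can get 129.4 next round, worth 0.48 × 129.4 = 62.112 now. The seller offers 62.112 and keeps 500 − 62.112 = 437.888.
Round 2 (the buyer proposes): the seller can get 437.888 next round, worth 0.85 × 437.888 = 372.2048 now. The buyer offers 372.2048 and keeps 500 − 372.2048 = 127.7952.
So by rejecting in round 1, the buyer gets 127.7952 next round, worth 0.48 × 127.7952 = 61.341696 now.
Offer 108 ≥ 61.341696, so the buyer accepts.

Accept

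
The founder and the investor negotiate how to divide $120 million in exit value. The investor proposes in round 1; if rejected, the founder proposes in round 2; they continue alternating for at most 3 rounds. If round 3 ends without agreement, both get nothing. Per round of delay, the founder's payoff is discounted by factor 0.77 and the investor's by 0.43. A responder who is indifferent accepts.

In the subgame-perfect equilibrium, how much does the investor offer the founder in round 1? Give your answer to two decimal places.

52.67

Round 3 (the investor proposes): the founder will accept anything ≥ 0, so the investor offers 0 and keeps 120.
Round 2 (the founder proposes): the investor can get 120 next round, worth 0.43 × 120 = 51.6 now, so the founder offers 51.6, keeping 68.4.
Round 1 (the investor proposes): the founder can get 68.4 next round, worth 0.77 × 68.4 = 52.668 now, so the investor offers 52.668, keeping 67.332.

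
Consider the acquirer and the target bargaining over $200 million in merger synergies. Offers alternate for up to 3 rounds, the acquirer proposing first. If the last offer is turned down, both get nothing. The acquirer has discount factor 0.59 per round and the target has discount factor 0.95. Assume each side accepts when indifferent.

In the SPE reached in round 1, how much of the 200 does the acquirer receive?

Round 3 (the acquirer proposes): the target will accept anything ≥ 0, so the acquirer offers 0 and keeps 200.
Round 2 (the target proposes): the acquirer can get 200 next round, worth 0.59 × 200 = 118 now; the target offers that and keeps 82.
Round 1 (the acquirer proposes): the target can get 82 next round, worth 0.95 × 82 = 77.9 now. The acquirer offers 77.9 and keeps 200 − 77.9 = 122.1.

122.1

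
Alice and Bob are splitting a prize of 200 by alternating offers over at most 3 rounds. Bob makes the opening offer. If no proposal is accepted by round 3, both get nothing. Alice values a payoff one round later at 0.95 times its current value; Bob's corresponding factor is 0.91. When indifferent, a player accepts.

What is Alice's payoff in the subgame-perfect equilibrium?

Round 3 (Bob proposes): Alice will accept anything ≥ 0, so Bob offers 0 and keeps 200.
Round 2 (Alice proposes): Bob can get 200 next round, worth 0.91 × 200 = 182 now; Alice offers that and keeps 18.
Round 1 (Bob proposes): Alice can get 18 next round, worth 0.95 × 18 = 17.1 now, so Bob offers 17.1, keeping 182.9.

17.1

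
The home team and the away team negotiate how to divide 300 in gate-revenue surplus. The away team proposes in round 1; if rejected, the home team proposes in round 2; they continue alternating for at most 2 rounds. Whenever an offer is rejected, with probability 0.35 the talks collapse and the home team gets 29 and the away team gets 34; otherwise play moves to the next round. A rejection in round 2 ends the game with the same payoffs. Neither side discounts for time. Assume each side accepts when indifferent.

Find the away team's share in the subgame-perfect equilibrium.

116.95

Round 2 (the home team proposes): the away team gets 34 if talks fail, so the home team offers 34 and keeps 266.
Round 1 (the away team proposes): rejecting gives the home team an expected 0.65 × 266 + 0.35 × 29 = 183.05; the away team offers that and keeps 116.95.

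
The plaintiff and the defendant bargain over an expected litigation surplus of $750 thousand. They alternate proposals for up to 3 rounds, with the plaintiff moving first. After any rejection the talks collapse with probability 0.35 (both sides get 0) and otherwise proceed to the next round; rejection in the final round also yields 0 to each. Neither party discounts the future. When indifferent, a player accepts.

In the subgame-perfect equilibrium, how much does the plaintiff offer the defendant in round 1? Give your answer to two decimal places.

Round 3 (the plaintiff proposes): rejection yields 0 for the defendant; the plaintiff offers 0 and keeps 750.
Round 2 (the defendant proposes): rejecting gives the plaintiff an expected 0.65 × 750 = 487.5, so the defendant offers 487.5, keeping 262.5.
Round 1 (the plaintiff proposes): rejecting gives the defendant an expected 0.65 × 262.5 = 170.625. The plaintiff offers 170.625 and keeps 750 − 170.625 = 579.375.

170.63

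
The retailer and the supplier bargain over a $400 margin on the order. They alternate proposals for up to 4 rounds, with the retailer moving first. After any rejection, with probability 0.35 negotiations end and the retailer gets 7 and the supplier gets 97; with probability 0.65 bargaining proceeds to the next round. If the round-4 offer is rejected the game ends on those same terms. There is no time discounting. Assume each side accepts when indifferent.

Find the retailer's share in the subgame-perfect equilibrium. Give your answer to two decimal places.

154.37

By backward induction:
Round 4 (the supplier proposes): the retailer gets 7 if talks fail, so the supplier offers 7 and keeps 393.
Round 3 (the retailer proposes): rejecting gives the supplier an expected 0.65 × 393 + 0.35 × 97 = 289.4. The retailer offers 289.4 and keeps 400 − 289.4 = 110.6.
Round 2 (the supplier proposes): rejecting gives the retailer an expected 0.65 × 110.6 + 0.35 × 7 = 74.34, so the supplier offers 74.34, keeping 325.66.
Round 1 (the retailer proposes): rejecting gives the supplier an expected 0.65 × 325.66 + 0.35 × 97 = 245.629, so the retailer offers 245.629, keeping 154.371.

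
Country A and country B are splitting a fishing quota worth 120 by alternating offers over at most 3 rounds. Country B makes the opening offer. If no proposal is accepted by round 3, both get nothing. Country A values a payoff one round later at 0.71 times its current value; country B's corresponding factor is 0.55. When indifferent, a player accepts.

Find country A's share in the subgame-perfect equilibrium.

38.34

Round 3 (country B proposes): rejection yields 0 for country A; country B offers 0 and keeps 120.
Round 2 (country A proposes): country B can get 120 next round, worth 0.55 × 120 = 66 now, so country A offers 66, keeping 54.
Round 1 (country B proposes): country A can get 54 next round, worth 0.71 × 54 = 38.34 now, so country B offers 38.34, keeping 81.66.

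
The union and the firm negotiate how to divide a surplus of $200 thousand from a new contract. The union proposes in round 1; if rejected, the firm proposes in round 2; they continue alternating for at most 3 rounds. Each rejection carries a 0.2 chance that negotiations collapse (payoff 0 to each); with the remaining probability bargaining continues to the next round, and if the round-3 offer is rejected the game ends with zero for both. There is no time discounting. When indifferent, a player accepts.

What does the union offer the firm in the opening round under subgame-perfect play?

Round 3 (the union proposes): rejection yields 0 for the firm; the union offers 0 and keeps 200.
Round 2 (the firm proposes): rejecting gives the union an expected 0.8 × 200 = 160. The firm offers 160 and keeps 200 − 160 = 40.
Round 1 (the union proposes): rejecting gives the firm an expected 0.8 × 40 = 32, so the union offers 32, keeping 168.

32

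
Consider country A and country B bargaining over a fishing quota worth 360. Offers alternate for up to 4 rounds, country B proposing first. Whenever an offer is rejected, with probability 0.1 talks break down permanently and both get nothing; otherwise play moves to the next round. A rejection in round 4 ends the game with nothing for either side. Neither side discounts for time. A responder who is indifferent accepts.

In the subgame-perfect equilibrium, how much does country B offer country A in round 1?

Round 4 (country A proposes): country B will accept anything ≥ 0, so country A offers 0 and keeps 360.
Round 3 (country B proposes): rejecting gives country A an expected 0.9 × 360 = 324; country B offers that and keeps 36.
Round 2 (country A proposes): rejecting gives country B an expected 0.9 × 36 = 32.4, so country A offers 32.4, keeping 327.6.
Round 1 (country B proposes): rejecting gives country A an expected 0.9 × 327.6 = 294.84, so country B offers 294.84, keeping 65.16.

294.84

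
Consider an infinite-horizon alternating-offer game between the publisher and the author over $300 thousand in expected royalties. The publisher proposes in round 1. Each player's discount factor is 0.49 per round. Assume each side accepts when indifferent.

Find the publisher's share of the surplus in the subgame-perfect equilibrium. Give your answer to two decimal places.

In a stationary SPE each proposer offers the other exactly their discounted continuation value.
If the publisher keeps x when proposing and the author keeps y when proposing, then x = 300 − 0.49y and y = 300 − 0.49x.
Solving: x = 300(1 − 0.49) / (1 − 0.49·0.49) = 153 / 0.7599 ≈ 201.3423.
The author gets 300 − 201.3423 ≈ 98.6577.

201.34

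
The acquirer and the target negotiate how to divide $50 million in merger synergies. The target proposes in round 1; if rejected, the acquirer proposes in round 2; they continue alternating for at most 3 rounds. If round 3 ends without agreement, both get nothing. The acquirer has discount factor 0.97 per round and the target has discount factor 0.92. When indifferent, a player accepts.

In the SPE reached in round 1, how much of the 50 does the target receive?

By backward induction:
Round 3 (the target proposes): the acquirer will accept anything ≥ 0, so the target offers 0 and keeps 50.
Round 2 (the acquirer proposes): the target can get 50 next round, worth 0.92 × 50 = 46 now. The acquirer offers 46 and keeps 50 − 46 = 4.
Round 1 (the target proposes): the acquirer can get 4 next round, worth 0.97 × 4 = 3.88 now; the target offers that and keeps 46.12.

46.12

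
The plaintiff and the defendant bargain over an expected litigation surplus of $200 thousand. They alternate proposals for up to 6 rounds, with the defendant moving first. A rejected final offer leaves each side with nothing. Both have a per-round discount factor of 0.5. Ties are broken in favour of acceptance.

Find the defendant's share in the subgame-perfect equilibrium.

131.25

Round 6 (the plaintiff proposes): the defendant will accept anything ≥ 0, so the plaintiff offers 0 and keeps 200.
Round 5 (the defendant proposes): the plaintiff can get 200 next round, worth 0.5 × 200 = 100 now, so the defendant offers 100, keeping 100.
Round 4 (the plaintiff proposes): the defendant can get 100 next round, worth 0.5 × 100 = 50 now, so the plaintiff offers 50, keeping 150.
Round 3 (the defendant proposes): the plaintiff can get 150 next round, worth 0.5 × 150 = 75 now; the defendant offers that and keeps 125.
Round 2 (the plaintiff proposes): the defendant can get 125 next round, worth 0.5 × 125 = 62.5 now; the plaintiff offers that and keeps 137.5.
Round 1 (the defendant proposes): the plaintiff can get 137.5 next round, worth 0.5 × 137.5 = 68.75 now; the defendant offers that and keeps 131.25.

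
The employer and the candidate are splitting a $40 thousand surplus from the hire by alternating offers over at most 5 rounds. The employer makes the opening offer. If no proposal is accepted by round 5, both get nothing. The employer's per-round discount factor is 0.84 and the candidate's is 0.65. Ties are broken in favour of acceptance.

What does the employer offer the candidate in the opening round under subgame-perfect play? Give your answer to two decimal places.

Solve by backward induction from round 5.
Round 5 (the employer proposes): the candidate will accept anything ≥ 0, so the employer offers 0 and keeps 40.
Round 4 (the candidate proposes): the employer can get 40 next round, worth 0.84 × 40 = 33.6 now. The candidate offers 33.6 and keeps 40 − 33.6 = 6.4.
Round 3 (the employer proposes): the candidate can get 6.4 next round, worth 0.65 × 6.4 = 4.16 now. The employer offers 4.16 and keeps 40 − 4.16 = 35.84.
Round 2 (the candidate proposes): the employer can get 35.84 next round, worth 0.84 × 35.84 = 30.1056 now; the candidate offers that and keeps 9.8944.
Round 1 (the employer proposes): the candidate can get 9.8944 next round, worth 0.65 × 9.8944 = 6.43136 now. The employer offers 6.43136 and keeps 40 − 6.43136 = 33.56864.

6.43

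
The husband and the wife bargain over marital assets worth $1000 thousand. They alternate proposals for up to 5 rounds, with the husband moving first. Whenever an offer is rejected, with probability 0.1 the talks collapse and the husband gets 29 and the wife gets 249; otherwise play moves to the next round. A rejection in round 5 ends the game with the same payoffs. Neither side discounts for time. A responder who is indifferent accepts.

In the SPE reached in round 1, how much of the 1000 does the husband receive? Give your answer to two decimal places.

633.39

By backward induction:
Round 5 (the husband proposes): the wife gets 249 if talks fail, so the husband offers 249 and keeps 751.
Round 4 (the wife proposes): rejecting gives the husband an expected 0.9 × 751 + 0.1 × 29 = 678.8, so the wife offers 678.8, keeping 321.2.
Round 3 (the husband proposes): rejecting gives the wife an expected 0.9 × 321.2 + 0.1 × 249 = 313.98. The husband offers 313.98 and keeps 1000 − 313.98 = 686.02.
Round 2 (the wife proposes): rejecting gives the husband an expected 0.9 × 686.02 + 0.1 × 29 = 620.318, so the wife offers 620.318, keeping 379.682.
Round 1 (the husband proposes): rejecting gives the wife an expected 0.9 × 379.682 + 0.1 × 249 = 366.6138. The husband offers 366.6138 and keeps 1000 − 366.6138 = 633.3862.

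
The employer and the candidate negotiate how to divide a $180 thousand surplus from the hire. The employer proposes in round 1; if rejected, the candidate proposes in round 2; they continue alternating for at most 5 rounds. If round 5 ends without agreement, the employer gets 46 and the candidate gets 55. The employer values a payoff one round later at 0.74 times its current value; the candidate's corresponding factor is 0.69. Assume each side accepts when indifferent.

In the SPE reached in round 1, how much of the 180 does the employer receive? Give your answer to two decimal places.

116.88

By backward induction:
Round 5 (the employer proposes): the candidate gets 55 if talks fail, so the employer offers 55 and keeps 125.
Round 4 (the candidate proposes): the employer can get 125 next round, worth 0.74 × 125 = 92.5 now, so the candidate offers 92.5, keeping 87.5.
Round 3 (the employer proposes): the candidate can get 87.5 next round, worth 0.69 × 87.5 = 60.375 now. The employer offers 60.375 and keeps 180 − 60.375 = 119.625.
Round 2 (the candidate proposes): the employer can get 119.625 next round, worth 0.74 × 119.625 = 88.5225 now. The candidate offers 88.5225 and keeps 180 − 88.5225 = 91.4775.
Round 1 (the employer proposes): the candidate can get 91.4775 next round, worth 0.69 × 91.4775 = 63.119475 now, so the employer offers 63.119475, keeping 116.880525.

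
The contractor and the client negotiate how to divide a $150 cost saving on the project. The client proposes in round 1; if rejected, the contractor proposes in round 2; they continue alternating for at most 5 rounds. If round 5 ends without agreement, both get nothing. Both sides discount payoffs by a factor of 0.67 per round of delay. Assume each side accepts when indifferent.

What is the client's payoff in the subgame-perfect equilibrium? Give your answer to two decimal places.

101.95

Round 5 (the client proposes): the contractor will accept anything ≥ 0, so the client offers 0 and keeps 150.
Round 4 (the contractor proposes): the client can get 150 next round, worth 0.67 × 150 = 100.5 now. The contractor offers 100.5 and keeps 150 − 100.5 = 49.5.
Round 3 (the client proposes): the contractor can get 49.5 next round, worth 0.67 × 49.5 = 33.165 now. The client offers 33.165 and keeps 150 − 33.165 = 116.835.
Round 2 (the contractor proposes): the client can get 116.835 next round, worth 0.67 × 116.835 = 78.27945 now, so the contractor offers 78.27945, keeping 71.72055.
Round 1 (the client proposes): the contractor can get 71.72055 next round, worth 0.67 × 71.72055 = 48.0527685 now. The client offers 48.0527685 and keeps 150 − 48.0527685 = 101.9472315.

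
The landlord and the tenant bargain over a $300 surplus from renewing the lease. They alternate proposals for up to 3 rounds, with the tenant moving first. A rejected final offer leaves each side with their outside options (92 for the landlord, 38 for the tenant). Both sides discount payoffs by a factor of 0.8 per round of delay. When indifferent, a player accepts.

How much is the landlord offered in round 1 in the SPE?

106.88

Work backward from the last round.
Round 3 (the tenant proposes): the landlord gets 92 if talks fail, so the tenant offers 92 and keeps 208.
Round 2 (the landlord proposes): the tenant can get 208 next round, worth 0.8 × 208 = 166.4 now. The landlord offers 166.4 and keeps 300 − 166.4 = 133.6.
Round 1 (the tenant proposes): the landlord can get 133.6 next round, worth 0.8 × 133.6 = 106.88 now; the tenant offers that and keeps 193.12.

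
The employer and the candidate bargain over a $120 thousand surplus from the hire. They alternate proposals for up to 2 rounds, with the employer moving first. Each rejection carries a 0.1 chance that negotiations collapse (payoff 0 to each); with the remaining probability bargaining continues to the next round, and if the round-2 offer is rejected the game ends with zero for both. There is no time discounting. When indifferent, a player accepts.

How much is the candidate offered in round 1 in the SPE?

By backward induction:
Round 2 (the candidate proposes): rejection yields 0 for the employer; the candidate offers 0 and keeps 120.
Round 1 (the employer proposes): rejecting gives the candidate an expected 0.9 × 120 = 108, so the employer offers 108, keeping 12.

108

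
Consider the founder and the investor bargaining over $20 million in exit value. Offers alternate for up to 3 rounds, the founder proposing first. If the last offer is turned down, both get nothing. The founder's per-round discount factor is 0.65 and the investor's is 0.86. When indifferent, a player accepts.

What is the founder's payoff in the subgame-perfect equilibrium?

13.98

By backward induction:
Round 3 (the founder proposes): the investor will accept anything ≥ 0, so the founder offers 0 and keeps 20.
Round 2 (the investor proposes): the founder can get 20 next round, worth 0.65 × 20 = 13 now, so the investor offers 13, keeping 7.
Round 1 (the founder proposes): the investor can get 7 next round, worth 0.86 × 7 = 6.02 now. The founder offers 6.02 and keeps 20 − 6.02 = 13.98.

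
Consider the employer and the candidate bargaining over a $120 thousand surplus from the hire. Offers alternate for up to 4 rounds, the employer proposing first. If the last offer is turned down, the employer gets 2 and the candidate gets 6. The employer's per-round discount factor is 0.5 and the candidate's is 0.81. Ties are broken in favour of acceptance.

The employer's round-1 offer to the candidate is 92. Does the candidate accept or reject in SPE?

Round 4 (the candidate proposes): the employer gets 2 if talks fail, so the candidate offers 2 and keeps 118.
Round 3 (the employer proposes): the candidate can get 118 next round, worth 0.81 × 118 = 95.58 now; the employer offers that and keeps 24.42.
Round 2 (the candidate proposes): the employer can get 24.42 next round, worth 0.5 × 24.42 = 12.21 now, so the candidate offers 12.21, keeping 107.79.
So by rejecting in round 1, the candidate gets 107.79 next round, worth 0.81 × 107.79 = 87.3099 now.
Offer 92 ≥ 87.3099, so the candidate accepts.

Accept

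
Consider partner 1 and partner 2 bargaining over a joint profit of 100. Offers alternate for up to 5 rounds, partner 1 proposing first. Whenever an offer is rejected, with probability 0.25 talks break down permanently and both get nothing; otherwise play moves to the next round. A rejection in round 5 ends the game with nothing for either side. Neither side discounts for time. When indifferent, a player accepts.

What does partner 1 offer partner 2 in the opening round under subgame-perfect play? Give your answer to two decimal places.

29.30

By backward induction:
Round 5 (partner 1 proposes): rejection yields 0 for partner 2; partner 1 offers 0 and keeps 100.
Round 4 (partner 2 proposes): rejecting gives partner 1 an expected 0.75 × 100 = 75, so partner 2 offers 75, keeping 25.
Round 3 (partner 1 proposes): rejecting gives partner 2 an expected 0.75 × 25 = 18.75, so partner 1 offers 18.75, keeping 81.25.
Round 2 (partner 2 proposes): rejecting gives partner 1 an expected 0.75 × 81.25 = 60.9375, so partner 2 offers 60.9375, keeping 39.0625.
Round 1 (partner 1 proposes): rejecting gives partner 2 an expected 0.75 × 39.0625 = 29.296875, so partner 1 offers 29.296875, keeping 70.703125.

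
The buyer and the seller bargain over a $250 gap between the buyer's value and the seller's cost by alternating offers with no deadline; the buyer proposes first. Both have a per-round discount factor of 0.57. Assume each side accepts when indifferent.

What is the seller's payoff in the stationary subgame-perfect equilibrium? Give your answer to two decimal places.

90.76

When the buyer proposes, the seller accepts any offer worth at least 0.57 times what the seller would get by proposing next round; and vice versa.
This gives x = 250 − 0.57y and y = 250 − 0.57x, where x and y are each side's share when it proposes.
Hence (1 − 0.57·0.57)x = 250(1 − 0.57), i.e. 0.6751·x = 107.5.
x ≈ 159.2357; the seller's share is 250 − x ≈ 90.7643.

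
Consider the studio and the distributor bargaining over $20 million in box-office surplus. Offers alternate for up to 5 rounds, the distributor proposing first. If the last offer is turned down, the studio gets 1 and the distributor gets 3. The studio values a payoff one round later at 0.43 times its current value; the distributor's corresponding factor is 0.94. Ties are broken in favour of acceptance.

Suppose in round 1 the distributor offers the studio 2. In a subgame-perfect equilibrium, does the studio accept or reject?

Accept

Round 5 (the distributor proposes): the studio gets 1 if talks fail, so the distributor offers 1 and keeps 19.
Round 4 (the studio proposes): the distributor can get 19 next round, worth 0.94 × 19 = 17.86 now; the studio offers that and keeps 2.14.
Round 3 (the distributor proposes): the studio can get 2.14 next round, worth 0.43 × 2.14 = 0.9202 now, so the distributor offers 0.9202, keeping 19.0798.
Round 2 (the studio proposes): the distributor can get 19.0798 next round, worth 0.94 × 19.0798 = 17.935012 now. The studio offers 17.935012 and keeps 20 − 17.935012 = 2.064988.
So by rejecting in round 1, the studio gets 2.064988 next round, worth 0.43 × 2.064988 = 0.88794484 now.
Offer 2 ≥ 0.88794484, so the studio accepts.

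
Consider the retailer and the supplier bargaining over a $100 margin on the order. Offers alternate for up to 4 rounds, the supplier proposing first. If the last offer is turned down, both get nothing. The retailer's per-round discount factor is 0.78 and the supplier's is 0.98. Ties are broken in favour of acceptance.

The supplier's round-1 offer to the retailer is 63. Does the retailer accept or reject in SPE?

Work out the retailer's continuation value if the offer is rejected.
Round 4 (the retailer proposes): rejection yields 0 for the supplier; the retailer offers 0 and keeps 100.
Round 3 (the supplier proposes): the retailer can get 100 next round, worth 0.78 × 100 = 78 now. The supplier offers 78 and keeps 100 − 78 = 22.
Round 2 (the retailer proposes): the supplier can get 22 next round, worth 0.98 × 22 = 21.56 now, so the retailer offers 21.56, keeping 78.44.
So by rejecting in round 1, the retailer gets 78.44 next round, worth 0.78 × 78.44 = 61.1832 now.
Offer 63 ≥ 61.1832, so the retailer accepts.

Accept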